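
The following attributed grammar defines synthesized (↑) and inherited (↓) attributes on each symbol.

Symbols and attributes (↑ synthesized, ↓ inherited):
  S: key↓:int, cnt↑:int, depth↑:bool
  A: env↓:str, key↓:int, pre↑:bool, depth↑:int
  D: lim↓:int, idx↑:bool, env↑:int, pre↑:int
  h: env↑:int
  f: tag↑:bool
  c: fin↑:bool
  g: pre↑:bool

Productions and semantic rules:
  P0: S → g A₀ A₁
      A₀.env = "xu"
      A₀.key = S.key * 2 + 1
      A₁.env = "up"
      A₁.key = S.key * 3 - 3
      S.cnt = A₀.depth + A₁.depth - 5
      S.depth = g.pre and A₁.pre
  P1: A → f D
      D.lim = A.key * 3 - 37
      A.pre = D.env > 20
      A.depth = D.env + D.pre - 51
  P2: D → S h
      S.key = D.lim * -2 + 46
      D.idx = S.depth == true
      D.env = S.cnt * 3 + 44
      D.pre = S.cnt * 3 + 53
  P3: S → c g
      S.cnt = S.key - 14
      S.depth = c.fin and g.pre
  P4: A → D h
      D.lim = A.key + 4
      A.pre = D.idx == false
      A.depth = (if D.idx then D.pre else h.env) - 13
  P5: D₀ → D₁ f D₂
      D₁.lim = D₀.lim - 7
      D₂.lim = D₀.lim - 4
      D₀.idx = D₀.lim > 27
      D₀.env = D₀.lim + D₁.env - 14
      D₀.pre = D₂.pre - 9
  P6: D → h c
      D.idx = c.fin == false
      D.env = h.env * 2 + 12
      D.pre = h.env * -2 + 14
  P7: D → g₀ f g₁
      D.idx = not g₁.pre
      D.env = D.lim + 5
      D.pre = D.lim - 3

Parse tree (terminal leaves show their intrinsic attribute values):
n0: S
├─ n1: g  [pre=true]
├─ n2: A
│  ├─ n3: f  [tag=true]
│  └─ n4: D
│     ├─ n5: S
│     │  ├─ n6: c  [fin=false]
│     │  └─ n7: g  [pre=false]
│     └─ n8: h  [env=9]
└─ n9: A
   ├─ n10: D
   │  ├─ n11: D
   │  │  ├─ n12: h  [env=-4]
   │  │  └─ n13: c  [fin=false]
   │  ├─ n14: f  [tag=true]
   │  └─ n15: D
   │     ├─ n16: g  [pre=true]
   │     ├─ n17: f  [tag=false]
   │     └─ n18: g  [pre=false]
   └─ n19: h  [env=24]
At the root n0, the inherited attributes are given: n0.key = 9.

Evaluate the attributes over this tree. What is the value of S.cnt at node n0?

1. n0.key = 9  [given at root]
2. n1.pre = true  [terminal]
3. n2.env = "xu"  ["xu"]
4. n2.key = 19  [S.key * 2 + 1]
5. n3.tag = true  [terminal]
6. n4.lim = 20  [A.key * 3 - 37]
7. n5.key = 6  [D.lim * -2 + 46]
8. n6.fin = false  [terminal]
9. n7.pre = false  [terminal]
10. n5.cnt = -8  [S.key - 14]
11. n5.depth = false  [c.fin and g.pre]
12. n8.env = 9  [terminal]
13. n4.idx = false  [S.depth == true]
14. n4.env = 20  [S.cnt * 3 + 44]
15. n4.pre = 29  [S.cnt * 3 + 53]
16. n2.pre = false  [D.env > 20]
17. n2.depth = -2  [D.env + D.pre - 51]
18. n9.env = "up"  ["up"]
19. n9.key = 24  [S.key * 3 - 3]
20. n10.lim = 28  [A.key + 4]
21. n11.lim = 21  [D₀.lim - 7]
22. n12.env = -4  [terminal]
23. n13.fin = false  [terminal]
24. n11.idx = true  [c.fin == false]
25. n11.env = 4  [h.env * 2 + 12]
26. n11.pre = 22  [h.env * -2 + 14]
27. n14.tag = true  [terminal]
28. n15.lim = 24  [D₀.lim - 4]
29. n16.pre = true  [terminal]
30. n17.tag = false  [terminal]
31. n18.pre = false  [terminal]
32. n15.idx = true  [not g₁.pre]
33. n15.env = 29  [D.lim + 5]
34. n15.pre = 21  [D.lim - 3]
35. n10.idx = true  [D₀.lim > 27]
36. n10.env = 18  [D₀.lim + D₁.env - 14]
37. n10.pre = 12  [D₂.pre - 9]
38. n19.env = 24  [terminal]
39. n9.pre = false  [D.idx == false]
40. n9.depth = -1  [(if D.idx then D.pre else h.env) - 13]
41. n0.cnt = -8  [A₀.depth + A₁.depth - 5]
42. n0.depth = false  [g.pre and A₁.pre]

-8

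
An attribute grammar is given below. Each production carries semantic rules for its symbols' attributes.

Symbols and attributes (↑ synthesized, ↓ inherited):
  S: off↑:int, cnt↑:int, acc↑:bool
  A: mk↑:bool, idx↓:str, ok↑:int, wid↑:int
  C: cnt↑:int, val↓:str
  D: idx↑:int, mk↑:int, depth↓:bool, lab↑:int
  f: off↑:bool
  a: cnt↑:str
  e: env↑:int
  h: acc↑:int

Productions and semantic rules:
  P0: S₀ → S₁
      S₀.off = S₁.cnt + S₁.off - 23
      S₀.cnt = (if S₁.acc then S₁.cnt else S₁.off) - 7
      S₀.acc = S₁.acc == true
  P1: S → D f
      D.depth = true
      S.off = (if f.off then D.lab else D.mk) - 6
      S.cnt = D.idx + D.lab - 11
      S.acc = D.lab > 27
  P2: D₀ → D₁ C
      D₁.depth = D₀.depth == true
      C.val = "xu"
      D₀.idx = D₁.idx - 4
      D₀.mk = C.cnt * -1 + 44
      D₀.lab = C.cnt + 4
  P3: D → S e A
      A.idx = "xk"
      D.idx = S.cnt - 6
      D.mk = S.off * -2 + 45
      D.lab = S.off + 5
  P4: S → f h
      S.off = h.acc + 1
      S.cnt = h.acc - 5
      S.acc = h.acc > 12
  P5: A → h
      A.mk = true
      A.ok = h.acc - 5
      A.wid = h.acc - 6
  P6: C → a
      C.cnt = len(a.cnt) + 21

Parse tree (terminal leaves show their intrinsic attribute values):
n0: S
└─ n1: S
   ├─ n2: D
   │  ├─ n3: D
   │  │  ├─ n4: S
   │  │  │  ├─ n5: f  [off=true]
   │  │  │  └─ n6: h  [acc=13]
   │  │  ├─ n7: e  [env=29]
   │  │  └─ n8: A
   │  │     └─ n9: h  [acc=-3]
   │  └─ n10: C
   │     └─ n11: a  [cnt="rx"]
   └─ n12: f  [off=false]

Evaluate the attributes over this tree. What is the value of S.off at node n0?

1. n2.depth = true  [true]
2. n3.depth = true  [D₀.depth == true]
3. n5.off = true  [terminal]
4. n6.acc = 13  [terminal]
5. n4.off = 14  [h.acc + 1]
6. n4.cnt = 8  [h.acc - 5]
7. n4.acc = true  [h.acc > 12]
8. n7.env = 29  [terminal]
9. n8.idx = "xk"  ["xk"]
10. n9.acc = -3  [terminal]
11. n8.mk = true  [true]
12. n8.ok = -8  [h.acc - 5]
13. n8.wid = -9  [h.acc - 6]
14. n3.idx = 2  [S.cnt - 6]
15. n3.mk = 17  [S.off * -2 + 45]
16. n3.lab = 19  [S.off + 5]
17. n10.val = "xu"  ["xu"]
18. n11.cnt = "rx"  [terminal]
19. n10.cnt = 23  [len(a.cnt) + 21]
20. n2.idx = -2  [D₁.idx - 4]
21. n2.mk = 21  [C.cnt * -1 + 44]
22. n2.lab = 27  [C.cnt + 4]
23. n12.off = false  [terminal]
24. n1.off = 15  [(if f.off then D.lab else D.mk) - 6]
25. n1.cnt = 14  [D.idx + D.lab - 11]
26. n1.acc = false  [D.lab > 27]
27. n0.off = 6  [S₁.cnt + S₁.off - 23]
28. n0.cnt = 8  [(if S₁.acc then S₁.cnt else S₁.off) - 7]
29. n0.acc = false  [S₁.acc == true]

6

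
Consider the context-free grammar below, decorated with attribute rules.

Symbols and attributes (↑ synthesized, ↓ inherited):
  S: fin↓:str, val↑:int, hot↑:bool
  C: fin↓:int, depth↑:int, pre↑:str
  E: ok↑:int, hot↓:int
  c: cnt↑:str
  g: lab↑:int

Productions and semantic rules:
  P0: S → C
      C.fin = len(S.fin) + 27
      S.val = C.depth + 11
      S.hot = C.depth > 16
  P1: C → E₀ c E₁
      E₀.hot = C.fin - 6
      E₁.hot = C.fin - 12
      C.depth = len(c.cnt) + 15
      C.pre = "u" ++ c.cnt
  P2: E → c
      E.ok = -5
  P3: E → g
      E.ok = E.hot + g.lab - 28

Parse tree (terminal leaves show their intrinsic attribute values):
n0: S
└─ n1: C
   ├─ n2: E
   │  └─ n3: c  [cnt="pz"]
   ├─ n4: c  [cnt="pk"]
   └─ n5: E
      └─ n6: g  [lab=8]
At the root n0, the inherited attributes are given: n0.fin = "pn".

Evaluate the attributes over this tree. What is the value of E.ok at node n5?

1. n0.fin = "pn"  [given at root]
2. n1.fin = 29  [len(S.fin) + 27]
3. n2.hot = 23  [C.fin - 6]
4. n3.cnt = "pz"  [terminal]
5. n2.ok = -5  [-5]
6. n4.cnt = "pk"  [terminal]
7. n5.hot = 17  [C.fin - 12]
8. n6.lab = 8  [terminal]
9. n5.ok = -3  [E.hot + g.lab - 28]
10. n1.depth = 17  [len(c.cnt) + 15]
11. n1.pre = "upk"  ["u" ++ c.cnt]
12. n0.val = 28  [C.depth + 11]
13. n0.hot = true  [C.depth > 16]

-3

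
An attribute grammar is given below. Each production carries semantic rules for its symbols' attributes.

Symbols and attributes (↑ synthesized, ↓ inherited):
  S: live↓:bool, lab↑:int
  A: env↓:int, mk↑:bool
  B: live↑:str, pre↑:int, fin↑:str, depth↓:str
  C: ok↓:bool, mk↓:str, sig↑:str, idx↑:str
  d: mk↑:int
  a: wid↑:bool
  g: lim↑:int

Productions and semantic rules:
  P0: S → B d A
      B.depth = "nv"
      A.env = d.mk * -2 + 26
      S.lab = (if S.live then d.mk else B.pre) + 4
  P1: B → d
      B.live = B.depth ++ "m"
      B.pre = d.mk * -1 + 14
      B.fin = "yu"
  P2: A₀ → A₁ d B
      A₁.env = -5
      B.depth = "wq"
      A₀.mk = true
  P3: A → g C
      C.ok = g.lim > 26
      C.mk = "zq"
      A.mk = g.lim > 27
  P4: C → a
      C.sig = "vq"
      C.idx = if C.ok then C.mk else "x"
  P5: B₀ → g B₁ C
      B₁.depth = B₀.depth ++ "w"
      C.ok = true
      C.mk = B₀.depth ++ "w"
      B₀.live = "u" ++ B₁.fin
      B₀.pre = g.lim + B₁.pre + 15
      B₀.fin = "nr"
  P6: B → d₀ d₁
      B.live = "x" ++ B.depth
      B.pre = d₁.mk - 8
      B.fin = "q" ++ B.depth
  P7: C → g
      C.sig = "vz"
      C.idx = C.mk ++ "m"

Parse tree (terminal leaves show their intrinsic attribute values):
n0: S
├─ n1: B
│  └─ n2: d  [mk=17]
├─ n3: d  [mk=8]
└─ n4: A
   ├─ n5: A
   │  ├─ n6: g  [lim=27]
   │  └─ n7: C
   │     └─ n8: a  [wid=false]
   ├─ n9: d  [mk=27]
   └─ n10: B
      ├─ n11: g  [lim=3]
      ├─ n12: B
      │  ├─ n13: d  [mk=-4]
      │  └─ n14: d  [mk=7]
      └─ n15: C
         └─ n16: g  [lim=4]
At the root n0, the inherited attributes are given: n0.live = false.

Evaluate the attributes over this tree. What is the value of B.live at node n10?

"uqwqw"

1. n0.live = false  [given at root]
2. n1.depth = "nv"  ["nv"]
3. n2.mk = 17  [terminal]
4. n1.live = "nvm"  [B.depth ++ "m"]
5. n1.pre = -3  [d.mk * -1 + 14]
6. n1.fin = "yu"  ["yu"]
7. n3.mk = 8  [terminal]
8. n4.env = 10  [d.mk * -2 + 26]
9. n5.env = -5  [-5]
10. n6.lim = 27  [terminal]
11. n7.ok = true  [g.lim > 26]
12. n7.mk = "zq"  ["zq"]
13. n8.wid = false  [terminal]
14. n7.sig = "vq"  ["vq"]
15. n7.idx = "zq"  [if C.ok then C.mk else "x"]
16. n5.mk = false  [g.lim > 27]
17. n9.mk = 27  [terminal]
18. n10.depth = "wq"  ["wq"]
19. n11.lim = 3  [terminal]
20. n12.depth = "wqw"  [B₀.depth ++ "w"]
21. n13.mk = -4  [terminal]
22. n14.mk = 7  [terminal]
23. n12.live = "xwqw"  ["x" ++ B.depth]
24. n12.pre = -1  [d₁.mk - 8]
25. n12.fin = "qwqw"  ["q" ++ B.depth]
26. n15.ok = true  [true]
27. n15.mk = "wqw"  [B₀.depth ++ "w"]
28. n16.lim = 4  [terminal]
29. n15.sig = "vz"  ["vz"]
30. n15.idx = "wqwm"  [C.mk ++ "m"]
31. n10.live = "uqwqw"  ["u" ++ B₁.fin]
32. n10.pre = 17  [g.lim + B₁.pre + 15]
33. n10.fin = "nr"  ["nr"]
34. n4.mk = true  [true]
35. n0.lab = 1  [(if S.live then d.mk else B.pre) + 4]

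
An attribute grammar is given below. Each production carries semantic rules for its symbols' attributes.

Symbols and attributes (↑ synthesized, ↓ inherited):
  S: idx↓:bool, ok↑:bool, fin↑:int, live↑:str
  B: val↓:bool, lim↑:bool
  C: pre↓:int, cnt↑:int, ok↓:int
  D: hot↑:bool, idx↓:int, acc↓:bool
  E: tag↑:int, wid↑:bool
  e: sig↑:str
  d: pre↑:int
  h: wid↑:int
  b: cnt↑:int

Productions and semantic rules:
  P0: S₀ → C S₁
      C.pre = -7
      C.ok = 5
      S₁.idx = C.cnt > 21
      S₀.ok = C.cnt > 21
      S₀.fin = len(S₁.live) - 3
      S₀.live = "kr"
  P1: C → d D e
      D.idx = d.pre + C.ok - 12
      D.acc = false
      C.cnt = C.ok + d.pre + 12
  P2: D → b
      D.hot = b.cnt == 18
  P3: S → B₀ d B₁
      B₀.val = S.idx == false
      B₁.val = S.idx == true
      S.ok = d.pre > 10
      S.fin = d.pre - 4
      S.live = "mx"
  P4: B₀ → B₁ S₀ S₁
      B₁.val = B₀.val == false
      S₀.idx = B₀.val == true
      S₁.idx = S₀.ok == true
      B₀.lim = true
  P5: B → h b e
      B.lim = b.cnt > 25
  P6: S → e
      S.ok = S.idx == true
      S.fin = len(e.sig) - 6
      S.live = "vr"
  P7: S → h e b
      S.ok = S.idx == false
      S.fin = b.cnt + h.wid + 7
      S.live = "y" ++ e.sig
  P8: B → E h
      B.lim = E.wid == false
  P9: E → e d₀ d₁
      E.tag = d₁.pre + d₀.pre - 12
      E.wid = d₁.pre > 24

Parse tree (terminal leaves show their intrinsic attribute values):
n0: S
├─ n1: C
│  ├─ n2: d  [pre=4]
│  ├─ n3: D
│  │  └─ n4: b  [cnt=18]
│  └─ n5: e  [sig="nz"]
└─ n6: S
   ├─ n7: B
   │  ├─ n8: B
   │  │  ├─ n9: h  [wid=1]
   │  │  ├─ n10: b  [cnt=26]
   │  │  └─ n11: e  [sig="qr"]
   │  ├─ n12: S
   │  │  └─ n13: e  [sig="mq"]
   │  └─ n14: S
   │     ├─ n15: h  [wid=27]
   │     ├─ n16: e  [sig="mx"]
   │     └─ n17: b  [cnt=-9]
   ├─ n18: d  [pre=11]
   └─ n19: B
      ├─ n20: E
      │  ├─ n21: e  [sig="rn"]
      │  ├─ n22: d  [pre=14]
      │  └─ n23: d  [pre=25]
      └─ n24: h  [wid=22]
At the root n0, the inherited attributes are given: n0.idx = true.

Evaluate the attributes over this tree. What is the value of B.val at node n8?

1. n0.idx = true  [given at root]
2. n1.pre = -7  [-7]
3. n1.ok = 5  [5]
4. n2.pre = 4  [terminal]
5. n3.idx = -3  [d.pre + C.ok - 12]
6. n3.acc = false  [false]
7. n4.cnt = 18  [terminal]
8. n3.hot = true  [b.cnt == 18]
9. n5.sig = "nz"  [terminal]
10. n1.cnt = 21  [C.ok + d.pre + 12]
11. n6.idx = false  [C.cnt > 21]
12. n7.val = true  [S.idx == false]
13. n8.val = false  [B₀.val == false]
14. n9.wid = 1  [terminal]
15. n10.cnt = 26  [terminal]
16. n11.sig = "qr"  [terminal]
17. n8.lim = true  [b.cnt > 25]
18. n12.idx = true  [B₀.val == true]
19. n13.sig = "mq"  [terminal]
20. n12.ok = true  [S.idx == true]
21. n12.fin = -4  [len(e.sig) - 6]
22. n12.live = "vr"  ["vr"]
23. n14.idx = true  [S₀.ok == true]
24. n15.wid = 27  [terminal]
25. n16.sig = "mx"  [terminal]
26. n17.cnt = -9  [terminal]
27. n14.ok = false  [S.idx == false]
28. n14.fin = 25  [b.cnt + h.wid + 7]
29. n14.live = "ymx"  ["y" ++ e.sig]
30. n7.lim = true  [true]
31. n18.pre = 11  [terminal]
32. n19.val = false  [S.idx == true]
33. n21.sig = "rn"  [terminal]
34. n22.pre = 14  [terminal]
35. n23.pre = 25  [terminal]
36. n20.tag = 27  [d₁.pre + d₀.pre - 12]
37. n20.wid = true  [d₁.pre > 24]
38. n24.wid = 22  [terminal]
39. n19.lim = false  [E.wid == false]
40. n6.ok = true  [d.pre > 10]
41. n6.fin = 7  [d.pre - 4]
42. n6.live = "mx"  ["mx"]
43. n0.ok = false  [C.cnt > 21]
44. n0.fin = -1  [len(S₁.live) - 3]
45. n0.live = "kr"  ["kr"]

false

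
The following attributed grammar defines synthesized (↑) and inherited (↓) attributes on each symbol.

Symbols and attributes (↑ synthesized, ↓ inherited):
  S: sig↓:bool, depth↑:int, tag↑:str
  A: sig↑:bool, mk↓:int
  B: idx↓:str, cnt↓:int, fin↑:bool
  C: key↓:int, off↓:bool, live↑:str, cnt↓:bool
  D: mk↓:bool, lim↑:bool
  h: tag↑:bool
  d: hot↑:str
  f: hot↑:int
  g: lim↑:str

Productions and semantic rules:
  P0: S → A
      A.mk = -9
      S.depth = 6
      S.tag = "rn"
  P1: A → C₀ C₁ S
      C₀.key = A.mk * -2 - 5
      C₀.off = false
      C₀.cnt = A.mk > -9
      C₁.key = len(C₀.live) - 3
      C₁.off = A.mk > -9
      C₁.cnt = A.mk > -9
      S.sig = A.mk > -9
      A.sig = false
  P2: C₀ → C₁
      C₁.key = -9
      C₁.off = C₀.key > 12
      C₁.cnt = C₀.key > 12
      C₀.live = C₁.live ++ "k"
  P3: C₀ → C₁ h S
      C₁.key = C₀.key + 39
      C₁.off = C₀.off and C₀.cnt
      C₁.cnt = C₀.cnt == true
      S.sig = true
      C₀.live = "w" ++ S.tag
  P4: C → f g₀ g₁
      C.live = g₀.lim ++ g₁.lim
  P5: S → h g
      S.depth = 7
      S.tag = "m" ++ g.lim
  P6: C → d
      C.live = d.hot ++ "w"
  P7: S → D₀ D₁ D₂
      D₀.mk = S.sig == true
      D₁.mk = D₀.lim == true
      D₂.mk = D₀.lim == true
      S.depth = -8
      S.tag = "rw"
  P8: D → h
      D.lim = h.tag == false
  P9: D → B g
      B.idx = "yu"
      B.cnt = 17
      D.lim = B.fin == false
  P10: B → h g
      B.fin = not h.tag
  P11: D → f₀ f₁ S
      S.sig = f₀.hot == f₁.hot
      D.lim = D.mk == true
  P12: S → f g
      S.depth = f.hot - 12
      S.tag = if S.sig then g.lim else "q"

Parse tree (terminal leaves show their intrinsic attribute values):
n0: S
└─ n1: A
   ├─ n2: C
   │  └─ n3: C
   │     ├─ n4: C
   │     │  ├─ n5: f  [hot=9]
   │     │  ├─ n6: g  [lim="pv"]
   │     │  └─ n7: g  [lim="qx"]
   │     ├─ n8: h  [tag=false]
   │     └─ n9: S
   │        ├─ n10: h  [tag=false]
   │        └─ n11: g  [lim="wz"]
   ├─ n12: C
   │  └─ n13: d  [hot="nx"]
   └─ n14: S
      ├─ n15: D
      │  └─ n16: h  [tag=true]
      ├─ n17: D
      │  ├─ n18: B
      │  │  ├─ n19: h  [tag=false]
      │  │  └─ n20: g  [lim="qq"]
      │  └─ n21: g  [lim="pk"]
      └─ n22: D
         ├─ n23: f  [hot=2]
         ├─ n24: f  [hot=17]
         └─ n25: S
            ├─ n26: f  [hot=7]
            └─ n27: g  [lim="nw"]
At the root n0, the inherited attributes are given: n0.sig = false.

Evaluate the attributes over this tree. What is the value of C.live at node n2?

"wmwzk"

1. n0.sig = false  [given at root]
2. n1.mk = -9  [-9]
3. n2.key = 13  [A.mk * -2 - 5]
4. n2.off = false  [false]
5. n2.cnt = false  [A.mk > -9]
6. n3.key = -9  [-9]
7. n3.off = true  [C₀.key > 12]
8. n3.cnt = true  [C₀.key > 12]
9. n4.key = 30  [C₀.key + 39]
10. n4.off = true  [C₀.off and C₀.cnt]
11. n4.cnt = true  [C₀.cnt == true]
12. n5.hot = 9  [terminal]
13. n6.lim = "pv"  [terminal]
14. n7.lim = "qx"  [terminal]
15. n4.live = "pvqx"  [g₀.lim ++ g₁.lim]
16. n8.tag = false  [terminal]
17. n9.sig = true  [true]
18. n10.tag = false  [terminal]
19. n11.lim = "wz"  [terminal]
20. n9.depth = 7  [7]
21. n9.tag = "mwz"  ["m" ++ g.lim]
22. n3.live = "wmwz"  ["w" ++ S.tag]
23. n2.live = "wmwzk"  [C₁.live ++ "k"]
24. n12.key = 2  [len(C₀.live) - 3]
25. n12.off = false  [A.mk > -9]
26. n12.cnt = false  [A.mk > -9]
27. n13.hot = "nx"  [terminal]
28. n12.live = "nxw"  [d.hot ++ "w"]
29. n14.sig = false  [A.mk > -9]
30. n15.mk = false  [S.sig == true]
31. n16.tag = true  [terminal]
32. n15.lim = false  [h.tag == false]
33. n17.mk = false  [D₀.lim == true]
34. n18.idx = "yu"  ["yu"]
35. n18.cnt = 17  [17]
36. n19.tag = false  [terminal]
37. n20.lim = "qq"  [terminal]
38. n18.fin = true  [not h.tag]
39. n21.lim = "pk"  [terminal]
40. n17.lim = false  [B.fin == false]
41. n22.mk = false  [D₀.lim == true]
42. n23.hot = 2  [terminal]
43. n24.hot = 17  [terminal]
44. n25.sig = false  [f₀.hot == f₁.hot]
45. n26.hot = 7  [terminal]
46. n27.lim = "nw"  [terminal]
47. n25.depth = -5  [f.hot - 12]
48. n25.tag = "q"  [if S.sig then g.lim else "q"]
49. n22.lim = false  [D.mk == true]
50. n14.depth = -8  [-8]
51. n14.tag = "rw"  ["rw"]
52. n1.sig = false  [false]
53. n0.depth = 6  [6]
54. n0.tag = "rn"  ["rn"]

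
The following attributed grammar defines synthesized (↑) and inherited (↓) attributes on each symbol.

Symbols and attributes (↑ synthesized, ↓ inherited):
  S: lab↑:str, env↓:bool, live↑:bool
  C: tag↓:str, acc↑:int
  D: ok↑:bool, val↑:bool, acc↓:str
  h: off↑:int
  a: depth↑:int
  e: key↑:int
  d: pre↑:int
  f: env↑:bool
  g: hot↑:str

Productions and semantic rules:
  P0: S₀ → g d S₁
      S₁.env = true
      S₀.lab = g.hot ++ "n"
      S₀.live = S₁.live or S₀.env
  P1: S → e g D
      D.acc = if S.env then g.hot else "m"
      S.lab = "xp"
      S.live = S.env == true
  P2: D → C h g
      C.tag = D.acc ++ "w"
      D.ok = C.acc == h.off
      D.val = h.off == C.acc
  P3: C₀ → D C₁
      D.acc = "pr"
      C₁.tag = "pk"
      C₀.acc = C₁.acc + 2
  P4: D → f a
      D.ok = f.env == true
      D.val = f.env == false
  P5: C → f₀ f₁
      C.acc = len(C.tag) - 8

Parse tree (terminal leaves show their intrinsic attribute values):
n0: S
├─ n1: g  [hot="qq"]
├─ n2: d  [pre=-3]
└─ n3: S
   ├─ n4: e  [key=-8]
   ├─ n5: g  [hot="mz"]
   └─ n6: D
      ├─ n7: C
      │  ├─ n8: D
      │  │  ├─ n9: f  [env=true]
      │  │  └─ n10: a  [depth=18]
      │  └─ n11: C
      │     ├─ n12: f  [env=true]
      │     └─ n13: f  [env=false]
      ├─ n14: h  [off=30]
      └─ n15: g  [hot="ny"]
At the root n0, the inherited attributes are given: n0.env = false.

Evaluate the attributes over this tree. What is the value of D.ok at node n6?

1. n0.env = false  [given at root]
2. n1.hot = "qq"  [terminal]
3. n2.pre = -3  [terminal]
4. n3.env = true  [true]
5. n4.key = -8  [terminal]
6. n5.hot = "mz"  [terminal]
7. n6.acc = "mz"  [if S.env then g.hot else "m"]
8. n7.tag = "mzw"  [D.acc ++ "w"]
9. n8.acc = "pr"  ["pr"]
10. n9.env = true  [terminal]
11. n10.depth = 18  [terminal]
12. n8.ok = true  [f.env == true]
13. n8.val = false  [f.env == false]
14. n11.tag = "pk"  ["pk"]
15. n12.env = true  [terminal]
16. n13.env = false  [terminal]
17. n11.acc = -6  [len(C.tag) - 8]
18. n7.acc = -4  [C₁.acc + 2]
19. n14.off = 30  [terminal]
20. n15.hot = "ny"  [terminal]
21. n6.ok = false  [C.acc == h.off]
22. n6.val = false  [h.off == C.acc]
23. n3.lab = "xp"  ["xp"]
24. n3.live = true  [S.env == true]
25. n0.lab = "qqn"  [g.hot ++ "n"]
26. n0.live = true  [S₁.live or S₀.env]

false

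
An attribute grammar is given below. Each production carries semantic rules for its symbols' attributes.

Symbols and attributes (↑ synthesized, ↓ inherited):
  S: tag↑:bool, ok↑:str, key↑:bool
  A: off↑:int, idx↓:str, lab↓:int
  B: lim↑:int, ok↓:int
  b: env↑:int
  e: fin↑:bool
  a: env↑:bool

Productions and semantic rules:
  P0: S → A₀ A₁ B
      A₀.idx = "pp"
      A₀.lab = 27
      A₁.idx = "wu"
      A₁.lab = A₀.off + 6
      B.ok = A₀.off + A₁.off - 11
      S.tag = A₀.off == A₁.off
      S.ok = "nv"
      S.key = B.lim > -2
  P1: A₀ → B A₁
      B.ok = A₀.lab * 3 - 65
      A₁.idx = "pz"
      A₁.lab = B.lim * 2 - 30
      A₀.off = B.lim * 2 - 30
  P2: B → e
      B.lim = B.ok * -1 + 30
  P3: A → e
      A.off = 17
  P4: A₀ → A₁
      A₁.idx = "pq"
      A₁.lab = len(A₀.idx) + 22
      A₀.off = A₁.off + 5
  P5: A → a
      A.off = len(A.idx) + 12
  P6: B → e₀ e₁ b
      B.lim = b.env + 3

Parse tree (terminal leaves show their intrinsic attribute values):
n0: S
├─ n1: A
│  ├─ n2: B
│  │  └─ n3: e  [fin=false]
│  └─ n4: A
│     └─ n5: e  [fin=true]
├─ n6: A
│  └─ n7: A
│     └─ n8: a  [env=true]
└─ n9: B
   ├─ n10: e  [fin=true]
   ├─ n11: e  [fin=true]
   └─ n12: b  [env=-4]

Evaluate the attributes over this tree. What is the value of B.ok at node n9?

1. n1.idx = "pp"  ["pp"]
2. n1.lab = 27  [27]
3. n2.ok = 16  [A₀.lab * 3 - 65]
4. n3.fin = false  [terminal]
5. n2.lim = 14  [B.ok * -1 + 30]
6. n4.idx = "pz"  ["pz"]
7. n4.lab = -2  [B.lim * 2 - 30]
8. n5.fin = true  [terminal]
9. n4.off = 17  [17]
10. n1.off = -2  [B.lim * 2 - 30]
11. n6.idx = "wu"  ["wu"]
12. n6.lab = 4  [A₀.off + 6]
13. n7.idx = "pq"  ["pq"]
14. n7.lab = 24  [len(A₀.idx) + 22]
15. n8.env = true  [terminal]
16. n7.off = 14  [len(A.idx) + 12]
17. n6.off = 19  [A₁.off + 5]
18. n9.ok = 6  [A₀.off + A₁.off - 11]
19. n10.fin = true  [terminal]
20. n11.fin = true  [terminal]
21. n12.env = -4  [terminal]
22. n9.lim = -1  [b.env + 3]
23. n0.tag = false  [A₀.off == A₁.off]
24. n0.ok = "nv"  ["nv"]
25. n0.key = true  [B.lim > -2]

6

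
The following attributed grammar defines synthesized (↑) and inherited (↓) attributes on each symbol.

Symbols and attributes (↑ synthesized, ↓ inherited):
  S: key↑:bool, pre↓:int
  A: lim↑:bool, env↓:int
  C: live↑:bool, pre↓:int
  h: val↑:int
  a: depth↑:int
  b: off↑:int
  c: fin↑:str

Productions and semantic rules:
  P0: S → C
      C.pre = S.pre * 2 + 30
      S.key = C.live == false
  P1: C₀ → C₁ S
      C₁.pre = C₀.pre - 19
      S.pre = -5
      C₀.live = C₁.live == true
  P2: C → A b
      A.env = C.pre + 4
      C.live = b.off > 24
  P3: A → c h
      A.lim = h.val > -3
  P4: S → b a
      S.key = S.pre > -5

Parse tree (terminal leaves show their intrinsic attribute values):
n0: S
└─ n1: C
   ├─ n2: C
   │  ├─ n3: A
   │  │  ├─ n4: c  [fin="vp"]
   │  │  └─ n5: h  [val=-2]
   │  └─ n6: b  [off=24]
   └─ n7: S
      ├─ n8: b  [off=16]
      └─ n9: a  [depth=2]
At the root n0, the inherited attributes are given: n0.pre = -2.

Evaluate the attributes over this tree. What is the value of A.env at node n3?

1. n0.pre = -2  [given at root]
2. n1.pre = 26  [S.pre * 2 + 30]
3. n2.pre = 7  [C₀.pre - 19]
4. n3.env = 11  [C.pre + 4]
5. n4.fin = "vp"  [terminal]
6. n5.val = -2  [terminal]
7. n3.lim = true  [h.val > -3]
8. n6.off = 24  [terminal]
9. n2.live = false  [b.off > 24]
10. n7.pre = -5  [-5]
11. n8.off = 16  [terminal]
12. n9.depth = 2  [terminal]
13. n7.key = false  [S.pre > -5]
14. n1.live = false  [C₁.live == true]
15. n0.key = true  [C.live == false]

11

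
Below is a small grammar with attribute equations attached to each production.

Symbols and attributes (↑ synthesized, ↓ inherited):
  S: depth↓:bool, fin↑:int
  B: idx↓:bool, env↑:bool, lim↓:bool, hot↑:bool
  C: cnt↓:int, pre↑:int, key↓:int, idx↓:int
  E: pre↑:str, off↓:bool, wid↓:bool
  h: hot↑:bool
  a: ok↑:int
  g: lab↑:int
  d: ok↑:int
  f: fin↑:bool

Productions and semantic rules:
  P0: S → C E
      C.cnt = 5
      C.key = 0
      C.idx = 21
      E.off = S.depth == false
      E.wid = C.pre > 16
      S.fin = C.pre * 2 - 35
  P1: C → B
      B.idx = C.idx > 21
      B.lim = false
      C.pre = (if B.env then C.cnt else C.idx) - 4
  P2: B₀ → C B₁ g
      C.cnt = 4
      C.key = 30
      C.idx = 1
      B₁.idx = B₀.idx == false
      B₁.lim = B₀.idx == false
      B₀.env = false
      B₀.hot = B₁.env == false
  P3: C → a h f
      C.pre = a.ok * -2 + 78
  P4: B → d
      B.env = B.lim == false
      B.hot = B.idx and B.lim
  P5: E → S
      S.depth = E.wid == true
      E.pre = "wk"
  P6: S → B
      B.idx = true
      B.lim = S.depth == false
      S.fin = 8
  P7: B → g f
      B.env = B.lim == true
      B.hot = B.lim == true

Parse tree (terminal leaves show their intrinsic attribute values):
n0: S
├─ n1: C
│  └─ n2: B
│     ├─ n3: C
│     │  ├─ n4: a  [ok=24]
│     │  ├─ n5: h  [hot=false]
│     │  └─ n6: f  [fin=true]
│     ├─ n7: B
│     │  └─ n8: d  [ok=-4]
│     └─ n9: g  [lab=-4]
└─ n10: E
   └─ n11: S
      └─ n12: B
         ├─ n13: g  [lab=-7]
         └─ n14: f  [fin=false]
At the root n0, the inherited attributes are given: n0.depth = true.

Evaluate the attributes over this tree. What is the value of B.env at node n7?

1. n0.depth = true  [given at root]
2. n1.cnt = 5  [5]
3. n1.key = 0  [0]
4. n1.idx = 21  [21]
5. n2.idx = false  [C.idx > 21]
6. n2.lim = false  [false]
7. n3.cnt = 4  [4]
8. n3.key = 30  [30]
9. n3.idx = 1  [1]
10. n4.ok = 24  [terminal]
11. n5.hot = false  [terminal]
12. n6.fin = true  [terminal]
13. n3.pre = 30  [a.ok * -2 + 78]
14. n7.idx = true  [B₀.idx == false]
15. n7.lim = true  [B₀.idx == false]
16. n8.ok = -4  [terminal]
17. n7.env = false  [B.lim == false]
18. n7.hot = true  [B.idx and B.lim]
19. n9.lab = -4  [terminal]
20. n2.env = false  [false]
21. n2.hot = true  [B₁.env == false]
22. n1.pre = 17  [(if B.env then C.cnt else C.idx) - 4]
23. n10.off = false  [S.depth == false]
24. n10.wid = true  [C.pre > 16]
25. n11.depth = true  [E.wid == true]
26. n12.idx = true  [true]
27. n12.lim = false  [S.depth == false]
28. n13.lab = -7  [terminal]
29. n14.fin = false  [terminal]
30. n12.env = false  [B.lim == true]
31. n12.hot = false  [B.lim == true]
32. n11.fin = 8  [8]
33. n10.pre = "wk"  ["wk"]
34. n0.fin = -1  [C.pre * 2 - 35]

false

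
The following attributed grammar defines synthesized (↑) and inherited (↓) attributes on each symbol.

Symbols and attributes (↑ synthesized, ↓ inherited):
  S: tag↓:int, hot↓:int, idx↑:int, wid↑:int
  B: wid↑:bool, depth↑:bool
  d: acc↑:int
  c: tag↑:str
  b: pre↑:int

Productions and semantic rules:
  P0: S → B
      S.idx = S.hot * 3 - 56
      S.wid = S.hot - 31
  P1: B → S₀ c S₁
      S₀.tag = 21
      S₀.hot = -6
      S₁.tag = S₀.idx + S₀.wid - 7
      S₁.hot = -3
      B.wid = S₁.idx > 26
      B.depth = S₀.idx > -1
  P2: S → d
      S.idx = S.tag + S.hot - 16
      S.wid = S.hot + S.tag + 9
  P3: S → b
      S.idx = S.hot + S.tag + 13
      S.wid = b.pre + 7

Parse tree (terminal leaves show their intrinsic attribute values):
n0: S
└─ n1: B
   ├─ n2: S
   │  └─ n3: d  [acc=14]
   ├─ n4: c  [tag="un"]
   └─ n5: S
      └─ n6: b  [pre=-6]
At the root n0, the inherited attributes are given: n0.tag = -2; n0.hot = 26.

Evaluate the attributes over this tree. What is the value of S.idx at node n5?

26

1. n0.tag = -2  [given at root]
2. n0.hot = 26  [given at root]
3. n2.tag = 21  [21]
4. n2.hot = -6  [-6]
5. n3.acc = 14  [terminal]
6. n2.idx = -1  [S.tag + S.hot - 16]
7. n2.wid = 24  [S.hot + S.tag + 9]
8. n4.tag = "un"  [terminal]
9. n5.tag = 16  [S₀.idx + S₀.wid - 7]
10. n5.hot = -3  [-3]
11. n6.pre = -6  [terminal]
12. n5.idx = 26  [S.hot + S.tag + 13]
13. n5.wid = 1  [b.pre + 7]
14. n1.wid = false  [S₁.idx > 26]
15. n1.depth = false  [S₀.idx > -1]
16. n0.idx = 22  [S.hot * 3 - 56]
17. n0.wid = -5  [S.hot - 31]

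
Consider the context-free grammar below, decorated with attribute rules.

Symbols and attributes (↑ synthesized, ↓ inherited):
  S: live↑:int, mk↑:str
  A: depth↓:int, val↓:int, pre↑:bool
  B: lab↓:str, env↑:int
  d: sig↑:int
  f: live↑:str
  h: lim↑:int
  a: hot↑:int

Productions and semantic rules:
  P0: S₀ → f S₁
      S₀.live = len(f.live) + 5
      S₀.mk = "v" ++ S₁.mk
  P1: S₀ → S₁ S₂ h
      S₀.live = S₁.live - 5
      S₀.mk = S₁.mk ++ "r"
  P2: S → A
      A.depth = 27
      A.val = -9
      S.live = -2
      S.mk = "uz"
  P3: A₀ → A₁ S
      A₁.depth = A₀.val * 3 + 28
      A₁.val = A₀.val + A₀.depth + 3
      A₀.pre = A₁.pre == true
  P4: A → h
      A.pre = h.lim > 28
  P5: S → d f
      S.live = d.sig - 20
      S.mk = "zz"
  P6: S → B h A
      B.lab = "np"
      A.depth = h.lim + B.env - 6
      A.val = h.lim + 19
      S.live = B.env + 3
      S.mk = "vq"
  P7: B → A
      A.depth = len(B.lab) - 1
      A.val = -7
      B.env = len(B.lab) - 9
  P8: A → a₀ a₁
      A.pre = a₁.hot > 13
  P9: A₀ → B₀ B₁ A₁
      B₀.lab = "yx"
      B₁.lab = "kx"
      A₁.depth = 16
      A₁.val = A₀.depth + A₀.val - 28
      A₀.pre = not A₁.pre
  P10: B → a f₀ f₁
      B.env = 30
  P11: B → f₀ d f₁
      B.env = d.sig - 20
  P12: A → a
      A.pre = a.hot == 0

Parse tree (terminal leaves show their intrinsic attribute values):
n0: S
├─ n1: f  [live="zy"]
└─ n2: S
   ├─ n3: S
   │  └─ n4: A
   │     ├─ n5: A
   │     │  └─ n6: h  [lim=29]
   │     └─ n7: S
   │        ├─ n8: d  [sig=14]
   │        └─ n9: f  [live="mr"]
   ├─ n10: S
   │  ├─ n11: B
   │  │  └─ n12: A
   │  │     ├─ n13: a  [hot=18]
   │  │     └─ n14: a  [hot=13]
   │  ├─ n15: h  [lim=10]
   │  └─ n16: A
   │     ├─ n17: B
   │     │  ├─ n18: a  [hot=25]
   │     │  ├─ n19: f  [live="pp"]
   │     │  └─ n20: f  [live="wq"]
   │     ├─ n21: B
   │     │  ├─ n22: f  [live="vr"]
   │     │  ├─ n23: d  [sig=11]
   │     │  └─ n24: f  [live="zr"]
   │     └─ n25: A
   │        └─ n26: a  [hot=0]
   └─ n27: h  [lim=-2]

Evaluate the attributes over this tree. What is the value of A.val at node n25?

-2

1. n1.live = "zy"  [terminal]
2. n4.depth = 27  [27]
3. n4.val = -9  [-9]
4. n5.depth = 1  [A₀.val * 3 + 28]
5. n5.val = 21  [A₀.val + A₀.depth + 3]
6. n6.lim = 29  [terminal]
7. n5.pre = true  [h.lim > 28]
8. n8.sig = 14  [terminal]
9. n9.live = "mr"  [terminal]
10. n7.live = -6  [d.sig - 20]
11. n7.mk = "zz"  ["zz"]
12. n4.pre = true  [A₁.pre == true]
13. n3.live = -2  [-2]
14. n3.mk = "uz"  ["uz"]
15. n11.lab = "np"  ["np"]
16. n12.depth = 1  [len(B.lab) - 1]
17. n12.val = -7  [-7]
18. n13.hot = 18  [terminal]
19. n14.hot = 13  [terminal]
20. n12.pre = false  [a₁.hot > 13]
21. n11.env = -7  [len(B.lab) - 9]
22. n15.lim = 10  [terminal]
23. n16.depth = -3  [h.lim + B.env - 6]
24. n16.val = 29  [h.lim + 19]
25. n17.lab = "yx"  ["yx"]
26. n18.hot = 25  [terminal]
27. n19.live = "pp"  [terminal]
28. n20.live = "wq"  [terminal]
29. n17.env = 30  [30]
30. n21.lab = "kx"  ["kx"]
31. n22.live = "vr"  [terminal]
32. n23.sig = 11  [terminal]
33. n24.live = "zr"  [terminal]
34. n21.env = -9  [d.sig - 20]
35. n25.depth = 16  [16]
36. n25.val = -2  [A₀.depth + A₀.val - 28]
37. n26.hot = 0  [terminal]
38. n25.pre = true  [a.hot == 0]
39. n16.pre = false  [not A₁.pre]
40. n10.live = -4  [B.env + 3]
41. n10.mk = "vq"  ["vq"]
42. n27.lim = -2  [terminal]
43. n2.live = -7  [S₁.live - 5]
44. n2.mk = "uzr"  [S₁.mk ++ "r"]
45. n0.live = 7  [len(f.live) + 5]
46. n0.mk = "vuzr"  ["v" ++ S₁.mk]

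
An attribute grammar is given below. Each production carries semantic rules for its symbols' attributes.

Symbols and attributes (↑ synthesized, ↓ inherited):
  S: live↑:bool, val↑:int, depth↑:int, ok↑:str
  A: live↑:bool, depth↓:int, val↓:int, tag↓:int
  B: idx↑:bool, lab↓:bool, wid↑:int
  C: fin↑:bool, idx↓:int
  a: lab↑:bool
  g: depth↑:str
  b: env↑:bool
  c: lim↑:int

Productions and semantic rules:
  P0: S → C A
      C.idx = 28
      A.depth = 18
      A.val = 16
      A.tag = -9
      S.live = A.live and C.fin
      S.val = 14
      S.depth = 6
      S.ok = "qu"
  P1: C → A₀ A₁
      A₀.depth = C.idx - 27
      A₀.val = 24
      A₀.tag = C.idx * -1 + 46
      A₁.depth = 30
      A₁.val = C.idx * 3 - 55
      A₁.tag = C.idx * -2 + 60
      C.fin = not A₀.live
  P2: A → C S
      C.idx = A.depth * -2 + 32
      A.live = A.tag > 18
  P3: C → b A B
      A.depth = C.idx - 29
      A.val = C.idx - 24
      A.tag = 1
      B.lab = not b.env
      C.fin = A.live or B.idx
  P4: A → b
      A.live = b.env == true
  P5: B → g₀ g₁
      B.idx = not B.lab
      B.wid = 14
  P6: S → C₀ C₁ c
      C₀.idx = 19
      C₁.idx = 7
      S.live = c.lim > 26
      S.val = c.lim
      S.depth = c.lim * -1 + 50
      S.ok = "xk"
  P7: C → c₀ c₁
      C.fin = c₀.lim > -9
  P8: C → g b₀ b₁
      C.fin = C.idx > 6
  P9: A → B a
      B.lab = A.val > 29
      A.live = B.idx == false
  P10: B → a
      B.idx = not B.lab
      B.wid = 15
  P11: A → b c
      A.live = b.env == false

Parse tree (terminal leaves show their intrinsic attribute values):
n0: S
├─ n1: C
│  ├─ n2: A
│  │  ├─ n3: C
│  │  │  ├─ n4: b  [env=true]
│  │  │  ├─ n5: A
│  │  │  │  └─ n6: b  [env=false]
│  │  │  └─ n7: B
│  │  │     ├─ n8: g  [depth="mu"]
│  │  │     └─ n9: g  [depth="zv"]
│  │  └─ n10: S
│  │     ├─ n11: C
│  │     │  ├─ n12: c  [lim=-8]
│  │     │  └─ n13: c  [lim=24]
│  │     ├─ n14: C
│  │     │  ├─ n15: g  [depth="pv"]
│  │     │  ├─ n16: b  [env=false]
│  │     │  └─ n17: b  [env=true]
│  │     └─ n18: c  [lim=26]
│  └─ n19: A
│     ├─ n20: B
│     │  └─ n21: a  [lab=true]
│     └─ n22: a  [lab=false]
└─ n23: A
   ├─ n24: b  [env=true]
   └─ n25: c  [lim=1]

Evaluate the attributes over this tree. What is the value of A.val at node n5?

6

1. n1.idx = 28  [28]
2. n2.depth = 1  [C.idx - 27]
3. n2.val = 24  [24]
4. n2.tag = 18  [C.idx * -1 + 46]
5. n3.idx = 30  [A.depth * -2 + 32]
6. n4.env = true  [terminal]
7. n5.depth = 1  [C.idx - 29]
8. n5.val = 6  [C.idx - 24]
9. n5.tag = 1  [1]
10. n6.env = false  [terminal]
11. n5.live = false  [b.env == true]
12. n7.lab = false  [not b.env]
13. n8.depth = "mu"  [terminal]
14. n9.depth = "zv"  [terminal]
15. n7.idx = true  [not B.lab]
16. n7.wid = 14  [14]
17. n3.fin = true  [A.live or B.idx]
18. n11.idx = 19  [19]
19. n12.lim = -8  [terminal]
20. n13.lim = 24  [terminal]
21. n11.fin = true  [c₀.lim > -9]
22. n14.idx = 7  [7]
23. n15.depth = "pv"  [terminal]
24. n16.env = false  [terminal]
25. n17.env = true  [terminal]
26. n14.fin = true  [C.idx > 6]
27. n18.lim = 26  [terminal]
28. n10.live = false  [c.lim > 26]
29. n10.val = 26  [c.lim]
30. n10.depth = 24  [c.lim * -1 + 50]
31. n10.ok = "xk"  ["xk"]
32. n2.live = false  [A.tag > 18]
33. n19.depth = 30  [30]
34. n19.val = 29  [C.idx * 3 - 55]
35. n19.tag = 4  [C.idx * -2 + 60]
36. n20.lab = false  [A.val > 29]
37. n21.lab = true  [terminal]
38. n20.idx = true  [not B.lab]
39. n20.wid = 15  [15]
40. n22.lab = false  [terminal]
41. n19.live = false  [B.idx == false]
42. n1.fin = true  [not A₀.live]
43. n23.depth = 18  [18]
44. n23.val = 16  [16]
45. n23.tag = -9  [-9]
46. n24.env = true  [terminal]
47. n25.lim = 1  [terminal]
48. n23.live = false  [b.env == false]
49. n0.live = false  [A.live and C.fin]
50. n0.val = 14  [14]
51. n0.depth = 6  [6]
52. n0.ok = "qu"  ["qu"]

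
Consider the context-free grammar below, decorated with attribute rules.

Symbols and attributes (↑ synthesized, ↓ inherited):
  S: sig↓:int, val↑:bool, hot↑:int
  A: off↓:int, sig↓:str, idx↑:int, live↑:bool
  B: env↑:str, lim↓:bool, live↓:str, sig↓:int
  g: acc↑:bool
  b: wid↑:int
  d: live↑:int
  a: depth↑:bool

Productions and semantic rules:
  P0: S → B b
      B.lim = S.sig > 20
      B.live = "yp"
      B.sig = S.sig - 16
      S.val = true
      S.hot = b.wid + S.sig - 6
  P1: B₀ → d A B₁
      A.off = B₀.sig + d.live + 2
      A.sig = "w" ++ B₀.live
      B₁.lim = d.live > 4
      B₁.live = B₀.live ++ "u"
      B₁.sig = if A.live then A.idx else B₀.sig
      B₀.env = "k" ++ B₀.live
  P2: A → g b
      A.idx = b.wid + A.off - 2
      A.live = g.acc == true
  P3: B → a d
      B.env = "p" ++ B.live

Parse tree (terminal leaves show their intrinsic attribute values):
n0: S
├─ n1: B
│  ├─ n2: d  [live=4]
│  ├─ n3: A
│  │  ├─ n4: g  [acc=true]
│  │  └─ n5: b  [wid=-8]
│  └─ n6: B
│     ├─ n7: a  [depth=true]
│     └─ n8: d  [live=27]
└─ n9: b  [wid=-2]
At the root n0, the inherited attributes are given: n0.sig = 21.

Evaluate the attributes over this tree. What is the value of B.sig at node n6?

1. n0.sig = 21  [given at root]
2. n1.lim = true  [S.sig > 20]
3. n1.live = "yp"  ["yp"]
4. n1.sig = 5  [S.sig - 16]
5. n2.live = 4  [terminal]
6. n3.off = 11  [B₀.sig + d.live + 2]
7. n3.sig = "wyp"  ["w" ++ B₀.live]
8. n4.acc = true  [terminal]
9. n5.wid = -8  [terminal]
10. n3.idx = 1  [b.wid + A.off - 2]
11. n3.live = true  [g.acc == true]
12. n6.lim = false  [d.live > 4]
13. n6.live = "ypu"  [B₀.live ++ "u"]
14. n6.sig = 1  [if A.live then A.idx else B₀.sig]
15. n7.depth = true  [terminal]
16. n8.live = 27  [terminal]
17. n6.env = "pypu"  ["p" ++ B.live]
18. n1.env = "kyp"  ["k" ++ B₀.live]
19. n9.wid = -2  [terminal]
20. n0.val = true  [true]
21. n0.hot = 13  [b.wid + S.sig - 6]

1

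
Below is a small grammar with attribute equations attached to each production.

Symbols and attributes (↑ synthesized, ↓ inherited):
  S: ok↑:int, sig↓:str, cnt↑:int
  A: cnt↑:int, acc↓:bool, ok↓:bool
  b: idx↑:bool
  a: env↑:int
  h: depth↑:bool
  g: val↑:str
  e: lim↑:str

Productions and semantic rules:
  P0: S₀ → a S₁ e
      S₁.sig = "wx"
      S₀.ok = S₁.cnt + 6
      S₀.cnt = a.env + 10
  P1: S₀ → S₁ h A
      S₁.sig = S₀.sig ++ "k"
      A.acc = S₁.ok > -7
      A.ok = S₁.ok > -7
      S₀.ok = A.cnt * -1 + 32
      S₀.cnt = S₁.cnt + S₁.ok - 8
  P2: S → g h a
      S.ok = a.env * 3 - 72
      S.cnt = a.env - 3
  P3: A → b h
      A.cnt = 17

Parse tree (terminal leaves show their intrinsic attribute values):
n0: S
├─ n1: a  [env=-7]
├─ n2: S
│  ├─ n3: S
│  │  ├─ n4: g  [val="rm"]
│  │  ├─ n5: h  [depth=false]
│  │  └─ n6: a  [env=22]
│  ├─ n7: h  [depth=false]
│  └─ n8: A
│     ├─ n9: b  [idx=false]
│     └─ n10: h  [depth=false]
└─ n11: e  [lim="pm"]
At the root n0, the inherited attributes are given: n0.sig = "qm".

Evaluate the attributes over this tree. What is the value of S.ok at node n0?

1. n0.sig = "qm"  [given at root]
2. n1.env = -7  [terminal]
3. n2.sig = "wx"  ["wx"]
4. n3.sig = "wxk"  [S₀.sig ++ "k"]
5. n4.val = "rm"  [terminal]
6. n5.depth = false  [terminal]
7. n6.env = 22  [terminal]
8. n3.ok = -6  [a.env * 3 - 72]
9. n3.cnt = 19  [a.env - 3]
10. n7.depth = false  [terminal]
11. n8.acc = true  [S₁.ok > -7]
12. n8.ok = true  [S₁.ok > -7]
13. n9.idx = false  [terminal]
14. n10.depth = false  [terminal]
15. n8.cnt = 17  [17]
16. n2.ok = 15  [A.cnt * -1 + 32]
17. n2.cnt = 5  [S₁.cnt + S₁.ok - 8]
18. n11.lim = "pm"  [terminal]
19. n0.ok = 11  [S₁.cnt + 6]
20. n0.cnt = 3  [a.env + 10]

11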